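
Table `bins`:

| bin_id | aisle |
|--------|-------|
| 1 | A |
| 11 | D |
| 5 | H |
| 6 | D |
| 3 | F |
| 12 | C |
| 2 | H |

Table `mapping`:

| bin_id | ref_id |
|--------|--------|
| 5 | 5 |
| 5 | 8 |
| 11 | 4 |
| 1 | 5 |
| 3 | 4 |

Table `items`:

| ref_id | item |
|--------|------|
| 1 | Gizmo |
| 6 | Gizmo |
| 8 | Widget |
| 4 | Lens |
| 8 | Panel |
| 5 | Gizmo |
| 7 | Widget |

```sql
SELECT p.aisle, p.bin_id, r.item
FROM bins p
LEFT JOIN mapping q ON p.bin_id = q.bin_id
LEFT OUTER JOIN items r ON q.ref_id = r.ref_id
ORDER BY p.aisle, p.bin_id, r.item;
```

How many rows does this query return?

Step 1 — p LEFT JOIN q on bin_id → 8 row(s).
Then LEFT JOIN `items r` on ref_id: each of those 8 rows is kept; rows whose q.ref_id has no match in r get NULL for r's columns.
Result: 9 row(s).

9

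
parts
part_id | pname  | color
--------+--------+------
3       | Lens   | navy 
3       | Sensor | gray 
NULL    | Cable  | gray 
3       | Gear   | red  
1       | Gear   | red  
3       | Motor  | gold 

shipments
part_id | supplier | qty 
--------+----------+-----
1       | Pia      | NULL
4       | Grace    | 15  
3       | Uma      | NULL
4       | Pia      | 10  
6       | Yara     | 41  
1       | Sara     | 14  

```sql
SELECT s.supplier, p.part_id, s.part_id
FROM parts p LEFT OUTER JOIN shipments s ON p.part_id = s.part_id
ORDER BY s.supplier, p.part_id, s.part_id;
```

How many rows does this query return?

LEFT JOIN keeps every row from `parts`; unmatched rows get NULL for `shipments`'s columns.
Matching on p.part_id = s.part_id. A NULL in a compared column never satisfies the condition.
- p row (part_id=3): matches 1 s row(s) → 1 output row(s).
- p row (part_id=3): matches 1 s row(s) → 1 output row(s).
- p row (part_id=NULL): no match → kept, s columns NULL.
- p row (part_id=3): matches 1 s row(s) → 1 output row(s).
- p row (part_id=1): matches 2 s row(s) → 2 output row(s).
- p row (part_id=3): matches 1 s row(s) → 1 output row(s).
Total: 6 matched + 1 padded = 7 rows.

7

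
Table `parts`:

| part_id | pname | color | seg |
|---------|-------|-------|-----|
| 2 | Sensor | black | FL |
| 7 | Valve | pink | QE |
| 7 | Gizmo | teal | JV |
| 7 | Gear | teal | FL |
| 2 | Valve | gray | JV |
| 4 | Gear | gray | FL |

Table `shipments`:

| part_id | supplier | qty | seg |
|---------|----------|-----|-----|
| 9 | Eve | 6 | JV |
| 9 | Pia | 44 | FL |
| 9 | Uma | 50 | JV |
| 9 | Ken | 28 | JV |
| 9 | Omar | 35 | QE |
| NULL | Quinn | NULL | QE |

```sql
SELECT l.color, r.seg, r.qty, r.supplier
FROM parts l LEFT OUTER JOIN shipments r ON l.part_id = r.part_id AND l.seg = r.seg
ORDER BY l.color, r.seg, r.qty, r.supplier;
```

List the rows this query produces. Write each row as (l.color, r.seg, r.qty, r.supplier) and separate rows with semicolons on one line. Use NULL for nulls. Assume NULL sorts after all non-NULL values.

LEFT JOIN keeps every row from `parts`; unmatched rows get NULL for `shipments`'s columns.
Matching on l.part_id = r.part_id AND l.seg = r.seg. A NULL in a compared column never satisfies the condition.
Matched pairs: 0; unmatched l rows kept: 6.

(black, NULL, NULL, NULL); (gray, NULL, NULL, NULL); (gray, NULL, NULL, NULL); (pink, NULL, NULL, NULL); (teal, NULL, NULL, NULL); (teal, NULL, NULL, NULL)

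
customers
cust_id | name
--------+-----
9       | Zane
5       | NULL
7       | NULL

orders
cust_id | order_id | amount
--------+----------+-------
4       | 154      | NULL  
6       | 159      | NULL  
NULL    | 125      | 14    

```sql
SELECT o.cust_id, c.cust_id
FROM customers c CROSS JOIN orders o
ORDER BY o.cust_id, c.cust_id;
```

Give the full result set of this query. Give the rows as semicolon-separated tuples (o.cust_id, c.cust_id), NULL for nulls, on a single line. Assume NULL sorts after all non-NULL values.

CROSS JOIN pairs every row of `customers` with every row of `orders`: 3 × 3 = 9 rows.
After projecting and ordering:
o.cust_id | c.cust_id
4 | 5
4 | 7
4 | 9
6 | 5
6 | 7
6 | 9
NULL | 5
NULL | 7
NULL | 9

(4, 5); (4, 7); (4, 9); (6, 5); (6, 7); (6, 9); (NULL, 5); (NULL, 7); (NULL, 9)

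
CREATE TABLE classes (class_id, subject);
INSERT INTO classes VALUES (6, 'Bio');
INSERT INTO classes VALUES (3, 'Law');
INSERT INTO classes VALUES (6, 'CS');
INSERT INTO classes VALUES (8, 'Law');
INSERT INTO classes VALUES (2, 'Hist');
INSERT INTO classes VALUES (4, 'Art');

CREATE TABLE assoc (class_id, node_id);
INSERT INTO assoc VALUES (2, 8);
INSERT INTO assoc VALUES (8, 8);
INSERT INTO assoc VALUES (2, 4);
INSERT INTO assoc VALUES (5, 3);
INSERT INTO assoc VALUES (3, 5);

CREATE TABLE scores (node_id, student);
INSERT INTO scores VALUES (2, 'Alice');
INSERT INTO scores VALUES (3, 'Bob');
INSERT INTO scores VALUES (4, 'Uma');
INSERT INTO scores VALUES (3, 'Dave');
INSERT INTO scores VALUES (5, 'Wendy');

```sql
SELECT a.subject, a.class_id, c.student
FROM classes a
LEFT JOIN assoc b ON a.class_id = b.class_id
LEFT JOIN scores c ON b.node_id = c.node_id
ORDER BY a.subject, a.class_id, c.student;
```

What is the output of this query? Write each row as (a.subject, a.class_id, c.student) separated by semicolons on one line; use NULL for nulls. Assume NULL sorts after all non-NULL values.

Joins associate left-to-right: classes LEFT JOIN assoc on class_id gives 7 intermediate row(s).
Then LEFT JOIN `scores c` on node_id: each of those 7 rows is kept; rows whose b.node_id has no match in c get NULL for c's columns.

(Art, 4, NULL); (Bio, 6, NULL); (CS, 6, NULL); (Hist, 2, Uma); (Hist, 2, NULL); (Law, 3, Wendy); (Law, 8, NULL)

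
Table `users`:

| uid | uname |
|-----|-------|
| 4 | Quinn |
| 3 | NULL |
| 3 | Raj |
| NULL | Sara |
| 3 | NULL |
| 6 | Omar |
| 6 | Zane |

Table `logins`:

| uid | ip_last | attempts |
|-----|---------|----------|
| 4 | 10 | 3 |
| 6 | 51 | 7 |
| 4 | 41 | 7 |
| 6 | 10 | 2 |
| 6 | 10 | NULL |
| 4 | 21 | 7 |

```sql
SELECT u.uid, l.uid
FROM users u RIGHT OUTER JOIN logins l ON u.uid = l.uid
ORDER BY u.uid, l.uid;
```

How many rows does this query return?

9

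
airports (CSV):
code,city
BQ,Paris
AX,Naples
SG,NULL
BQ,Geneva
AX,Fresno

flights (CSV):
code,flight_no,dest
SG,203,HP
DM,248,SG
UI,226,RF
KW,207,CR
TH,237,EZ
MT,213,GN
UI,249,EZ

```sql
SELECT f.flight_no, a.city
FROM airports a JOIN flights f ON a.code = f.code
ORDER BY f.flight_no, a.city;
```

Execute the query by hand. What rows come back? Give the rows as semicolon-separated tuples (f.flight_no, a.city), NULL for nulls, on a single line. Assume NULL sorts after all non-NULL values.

(203, NULL)

INNER JOIN keeps only pairs where the ON condition holds.
Matching on a.code = f.code.
- a row (code=BQ): no match → dropped.
- a row (code=AX): no match → dropped.
- a row (code=SG): matches 1 f row(s) → 1 output row(s).
- a row (code=BQ): no match → dropped.
- a row (code=AX): no match → dropped.
After projecting and ordering:
f.flight_no | a.city
203 | NULL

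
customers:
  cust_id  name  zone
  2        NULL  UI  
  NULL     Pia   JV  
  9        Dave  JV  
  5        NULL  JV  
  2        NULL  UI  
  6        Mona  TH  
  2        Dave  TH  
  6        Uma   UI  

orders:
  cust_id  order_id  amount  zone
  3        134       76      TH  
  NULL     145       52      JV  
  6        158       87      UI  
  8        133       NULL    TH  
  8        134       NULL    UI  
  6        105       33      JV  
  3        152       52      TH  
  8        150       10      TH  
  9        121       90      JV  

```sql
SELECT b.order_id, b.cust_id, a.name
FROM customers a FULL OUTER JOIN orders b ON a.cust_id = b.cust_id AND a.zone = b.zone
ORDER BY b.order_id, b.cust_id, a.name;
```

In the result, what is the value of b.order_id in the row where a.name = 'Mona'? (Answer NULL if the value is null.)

NULL

FULL OUTER JOIN keeps every row from both sides; unmatched rows get NULL for the other side's columns.
Matching on a.cust_id = b.cust_id AND a.zone = b.zone. A NULL in a compared column never satisfies the condition.
Matched pairs: 2; unmatched a rows kept: 6; unmatched b rows kept: 7.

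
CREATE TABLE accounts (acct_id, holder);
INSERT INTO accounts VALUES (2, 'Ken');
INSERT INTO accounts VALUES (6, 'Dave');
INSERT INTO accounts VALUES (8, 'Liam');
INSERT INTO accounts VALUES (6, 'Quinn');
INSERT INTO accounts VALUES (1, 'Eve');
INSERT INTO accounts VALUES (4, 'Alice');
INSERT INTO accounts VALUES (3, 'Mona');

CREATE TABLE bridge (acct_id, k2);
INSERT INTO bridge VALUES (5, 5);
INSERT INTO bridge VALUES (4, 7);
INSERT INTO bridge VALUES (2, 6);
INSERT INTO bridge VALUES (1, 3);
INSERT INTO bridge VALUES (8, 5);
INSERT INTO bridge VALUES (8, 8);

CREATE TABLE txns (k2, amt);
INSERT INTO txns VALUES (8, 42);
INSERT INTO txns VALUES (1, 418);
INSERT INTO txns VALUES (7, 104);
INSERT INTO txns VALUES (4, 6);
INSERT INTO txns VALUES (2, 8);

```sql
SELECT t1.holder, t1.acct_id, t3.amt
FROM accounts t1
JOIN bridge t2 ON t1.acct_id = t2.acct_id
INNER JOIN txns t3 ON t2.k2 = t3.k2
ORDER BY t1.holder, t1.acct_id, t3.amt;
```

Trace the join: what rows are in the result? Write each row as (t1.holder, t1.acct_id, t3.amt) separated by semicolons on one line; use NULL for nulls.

Joins associate left-to-right: accounts INNER JOIN bridge on acct_id gives 5 intermediate row(s).
Then INNER JOIN `txns t3` on k2: keep only rows whose t2.k2 appears in t3.

(Alice, 4, 104); (Liam, 8, 42)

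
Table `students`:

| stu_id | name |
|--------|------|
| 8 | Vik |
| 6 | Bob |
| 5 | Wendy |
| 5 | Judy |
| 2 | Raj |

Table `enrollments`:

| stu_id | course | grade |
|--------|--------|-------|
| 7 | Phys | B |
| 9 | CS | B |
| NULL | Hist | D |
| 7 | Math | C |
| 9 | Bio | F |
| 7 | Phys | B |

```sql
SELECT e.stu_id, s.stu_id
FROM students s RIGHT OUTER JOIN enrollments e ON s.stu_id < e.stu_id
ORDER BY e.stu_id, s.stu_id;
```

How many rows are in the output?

23

RIGHT JOIN keeps every row from `enrollments`; unmatched rows get NULL for `students`'s columns.
Matching on s.stu_id < e.stu_id. A NULL in a compared column never satisfies the condition.
- s row (stu_id=8): matches 2 e row(s) → 2 output row(s).
- s row (stu_id=6): matches 5 e row(s) → 5 output row(s).
- s row (stu_id=5): matches 5 e row(s) → 5 output row(s).
- s row (stu_id=5): matches 5 e row(s) → 5 output row(s).
- s row (stu_id=2): matches 5 e row(s) → 5 output row(s).
- plus 1 unmatched e row(s), each kept with NULL s columns.
Total: 22 matched + 1 padded = 23 rows.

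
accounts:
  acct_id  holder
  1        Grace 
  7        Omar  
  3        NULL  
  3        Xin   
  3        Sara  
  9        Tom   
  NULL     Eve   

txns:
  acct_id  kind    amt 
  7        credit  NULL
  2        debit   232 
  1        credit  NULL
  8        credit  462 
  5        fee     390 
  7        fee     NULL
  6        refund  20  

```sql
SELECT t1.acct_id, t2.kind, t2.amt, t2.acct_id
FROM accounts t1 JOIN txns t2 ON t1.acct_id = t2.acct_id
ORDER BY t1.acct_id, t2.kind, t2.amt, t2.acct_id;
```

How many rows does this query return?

INNER JOIN keeps only pairs where the ON condition holds.
Matching on t1.acct_id = t2.acct_id. A NULL in a compared column never satisfies the condition.
- acct_id=1: 1 matching t2 row(s), so 1 row(s) emitted.
- acct_id=7: 2 matching t2 row(s), so 2 row(s) emitted.
- acct_id=3: no matching t2 row, dropped.
- acct_id=3: no matching t2 row, dropped.
- acct_id=3: no matching t2 row, dropped.
- acct_id=9: no matching t2 row, dropped.
- acct_id=NULL: no matching t2 row, dropped.
Total: 3 rows.

3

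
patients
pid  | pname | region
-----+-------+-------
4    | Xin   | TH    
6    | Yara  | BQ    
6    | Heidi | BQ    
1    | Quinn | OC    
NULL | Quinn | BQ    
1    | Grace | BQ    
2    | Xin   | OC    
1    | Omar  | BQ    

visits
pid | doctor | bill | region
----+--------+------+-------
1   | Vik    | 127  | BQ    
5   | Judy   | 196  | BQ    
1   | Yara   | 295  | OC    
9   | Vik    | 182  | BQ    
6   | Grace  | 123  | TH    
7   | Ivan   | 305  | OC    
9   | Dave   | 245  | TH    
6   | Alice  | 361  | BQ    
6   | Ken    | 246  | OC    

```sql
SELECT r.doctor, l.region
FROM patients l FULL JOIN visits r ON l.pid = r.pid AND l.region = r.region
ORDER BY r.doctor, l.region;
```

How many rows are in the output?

14

FULL OUTER JOIN keeps every row from both sides; unmatched rows get NULL for the other side's columns.
Matching on l.pid = r.pid AND l.region = r.region. A NULL in a compared column never satisfies the condition.
- l[0] pid=4, region=TH → no match; kept with NULLs on the r side.
- l[1] pid=6, region=BQ → 1 match(es) in r → 1 row(s).
- l[2] pid=6, region=BQ → 1 match(es) in r → 1 row(s).
- l[3] pid=1, region=OC → 1 match(es) in r → 1 row(s).
- l[4] pid=NULL, region=BQ → no match; kept with NULLs on the r side.
- l[5] pid=1, region=BQ → 1 match(es) in r → 1 row(s).
- l[6] pid=2, region=OC → no match; kept with NULLs on the r side.
- l[7] pid=1, region=BQ → 1 match(es) in r → 1 row(s).
- 6 row(s) from r found no l partner → padded with NULL.
Total: 5 matched + 9 padded = 14 rows.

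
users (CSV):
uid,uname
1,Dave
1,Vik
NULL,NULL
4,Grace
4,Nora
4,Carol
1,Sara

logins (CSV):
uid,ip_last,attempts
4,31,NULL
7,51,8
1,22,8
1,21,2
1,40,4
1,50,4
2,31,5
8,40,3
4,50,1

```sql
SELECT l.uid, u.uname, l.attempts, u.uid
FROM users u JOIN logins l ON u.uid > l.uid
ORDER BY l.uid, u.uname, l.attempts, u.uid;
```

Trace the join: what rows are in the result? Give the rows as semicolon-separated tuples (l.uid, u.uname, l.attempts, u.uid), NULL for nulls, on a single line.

INNER JOIN keeps only pairs where the ON condition holds.
Matching on u.uid > l.uid. A NULL in a compared column never satisfies the condition.
- u[0] uid=1 → no match; dropped.
- u[1] uid=1 → no match; dropped.
- u[2] uid=NULL → no match; dropped.
- u[3] uid=4 → 5 match(es) in l → 5 row(s).
- u[4] uid=4 → 5 match(es) in l → 5 row(s).
- u[5] uid=4 → 5 match(es) in l → 5 row(s).
- u[6] uid=1 → no match; dropped.

(1, Carol, 2, 4); (1, Carol, 4, 4); (1, Carol, 4, 4); (1, Carol, 8, 4); (1, Grace, 2, 4); (1, Grace, 4, 4); (1, Grace, 4, 4); (1, Grace, 8, 4); (1, Nora, 2, 4); (1, Nora, 4, 4); (1, Nora, 4, 4); (1, Nora, 8, 4); (2, Carol, 5, 4); (2, Grace, 5, 4); (2, Nora, 5, 4)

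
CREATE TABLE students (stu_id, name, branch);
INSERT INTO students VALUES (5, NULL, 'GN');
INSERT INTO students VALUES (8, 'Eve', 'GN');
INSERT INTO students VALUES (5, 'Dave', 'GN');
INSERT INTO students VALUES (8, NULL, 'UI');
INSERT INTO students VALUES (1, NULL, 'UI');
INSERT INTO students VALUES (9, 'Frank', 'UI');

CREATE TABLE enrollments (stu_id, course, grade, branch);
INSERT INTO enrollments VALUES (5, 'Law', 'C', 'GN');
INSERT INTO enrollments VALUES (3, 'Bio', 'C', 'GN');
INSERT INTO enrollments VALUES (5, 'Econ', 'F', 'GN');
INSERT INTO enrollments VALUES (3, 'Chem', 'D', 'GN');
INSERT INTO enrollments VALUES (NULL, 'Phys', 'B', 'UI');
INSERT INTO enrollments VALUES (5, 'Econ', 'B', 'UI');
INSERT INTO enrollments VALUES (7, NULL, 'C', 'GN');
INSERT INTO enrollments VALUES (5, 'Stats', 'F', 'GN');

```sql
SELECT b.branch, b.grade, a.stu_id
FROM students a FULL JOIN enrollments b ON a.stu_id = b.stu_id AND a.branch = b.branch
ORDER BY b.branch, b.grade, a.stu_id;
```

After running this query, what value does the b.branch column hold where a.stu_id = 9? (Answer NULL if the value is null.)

NULL

FULL OUTER JOIN keeps every row from both sides; unmatched rows get NULL for the other side's columns.
Matching on a.stu_id = b.stu_id AND a.branch = b.branch. A NULL in a compared column never satisfies the condition.
- a (stu_id=5, branch=GN) pairs with 3 row(s) of b.
- a (stu_id=8, branch=GN) has no partner → padded with NULL.
- a (stu_id=5, branch=GN) pairs with 3 row(s) of b.
- a (stu_id=8, branch=UI) has no partner → padded with NULL.
- a (stu_id=1, branch=UI) has no partner → padded with NULL.
- a (stu_id=9, branch=UI) has no partner → padded with NULL.
- plus 5 unmatched b row(s), each kept with NULL a columns.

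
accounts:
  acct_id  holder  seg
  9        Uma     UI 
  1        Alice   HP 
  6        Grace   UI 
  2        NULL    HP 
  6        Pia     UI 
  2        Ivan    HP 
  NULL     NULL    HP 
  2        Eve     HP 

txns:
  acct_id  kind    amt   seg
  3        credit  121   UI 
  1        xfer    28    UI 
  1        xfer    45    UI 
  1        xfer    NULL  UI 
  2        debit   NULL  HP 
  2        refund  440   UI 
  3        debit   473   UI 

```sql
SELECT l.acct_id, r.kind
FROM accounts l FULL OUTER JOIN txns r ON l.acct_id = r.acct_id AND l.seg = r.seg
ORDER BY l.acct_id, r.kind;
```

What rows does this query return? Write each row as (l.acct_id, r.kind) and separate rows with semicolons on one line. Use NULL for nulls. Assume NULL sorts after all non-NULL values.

FULL OUTER JOIN keeps every row from both sides; unmatched rows get NULL for the other side's columns.
Matching on l.acct_id = r.acct_id AND l.seg = r.seg. A NULL in a compared column never satisfies the condition.
- l row (acct_id=9, seg=UI): no match → kept, r columns NULL.
- l row (acct_id=1, seg=HP): no match → kept, r columns NULL.
- l row (acct_id=6, seg=UI): no match → kept, r columns NULL.
- l row (acct_id=2, seg=HP): matches 1 r row(s) → 1 output row(s).
- l row (acct_id=6, seg=UI): no match → kept, r columns NULL.
- l row (acct_id=2, seg=HP): matches 1 r row(s) → 1 output row(s).
- l row (acct_id=NULL, seg=HP): no match → kept, r columns NULL.
- l row (acct_id=2, seg=HP): matches 1 r row(s) → 1 output row(s).
- 6 row(s) from r found no l partner → padded with NULL.

(1, NULL); (2, debit); (2, debit); (2, debit); (6, NULL); (6, NULL); (9, NULL); (NULL, credit); (NULL, debit); (NULL, refund); (NULL, xfer); (NULL, xfer); (NULL, xfer); (NULL, NULL)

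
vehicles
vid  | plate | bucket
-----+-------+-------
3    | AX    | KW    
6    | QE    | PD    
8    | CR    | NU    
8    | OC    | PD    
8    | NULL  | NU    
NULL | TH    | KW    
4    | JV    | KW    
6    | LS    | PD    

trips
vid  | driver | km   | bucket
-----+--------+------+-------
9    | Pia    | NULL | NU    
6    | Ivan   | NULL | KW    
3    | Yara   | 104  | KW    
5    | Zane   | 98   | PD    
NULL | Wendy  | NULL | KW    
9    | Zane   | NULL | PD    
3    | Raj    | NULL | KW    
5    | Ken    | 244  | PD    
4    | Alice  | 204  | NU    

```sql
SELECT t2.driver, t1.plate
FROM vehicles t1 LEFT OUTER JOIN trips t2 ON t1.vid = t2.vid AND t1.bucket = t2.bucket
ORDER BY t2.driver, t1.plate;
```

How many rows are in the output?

LEFT JOIN keeps every row from `vehicles`; unmatched rows get NULL for `trips`'s columns.
Matching on t1.vid = t2.vid AND t1.bucket = t2.bucket. A NULL in a compared column never satisfies the condition.
- t1 row (vid=3, bucket=KW): matches 2 t2 row(s) → 2 output row(s).
- t1 row (vid=6, bucket=PD): no match → kept, t2 columns NULL.
- t1 row (vid=8, bucket=NU): no match → kept, t2 columns NULL.
- t1 row (vid=8, bucket=PD): no match → kept, t2 columns NULL.
- t1 row (vid=8, bucket=NU): no match → kept, t2 columns NULL.
- t1 row (vid=NULL, bucket=KW): no match → kept, t2 columns NULL.
- t1 row (vid=4, bucket=KW): no match → kept, t2 columns NULL.
- t1 row (vid=6, bucket=PD): no match → kept, t2 columns NULL.
Total: 2 matched + 7 padded = 9 rows.

9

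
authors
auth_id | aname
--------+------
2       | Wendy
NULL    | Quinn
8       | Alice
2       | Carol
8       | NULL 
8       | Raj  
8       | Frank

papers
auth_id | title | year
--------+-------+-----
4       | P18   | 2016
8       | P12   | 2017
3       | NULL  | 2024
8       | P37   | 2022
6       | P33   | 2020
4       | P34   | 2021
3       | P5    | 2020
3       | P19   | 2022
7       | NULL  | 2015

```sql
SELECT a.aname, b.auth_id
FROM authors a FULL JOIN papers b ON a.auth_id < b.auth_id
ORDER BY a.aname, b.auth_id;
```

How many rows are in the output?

23

FULL OUTER JOIN keeps every row from both sides; unmatched rows get NULL for the other side's columns.
Matching on a.auth_id < b.auth_id. A NULL in a compared column never satisfies the condition.
Matched pairs: 18; unmatched a rows kept: 5; unmatched b rows kept: 0.
Total: 18 matched + 5 padded = 23 rows.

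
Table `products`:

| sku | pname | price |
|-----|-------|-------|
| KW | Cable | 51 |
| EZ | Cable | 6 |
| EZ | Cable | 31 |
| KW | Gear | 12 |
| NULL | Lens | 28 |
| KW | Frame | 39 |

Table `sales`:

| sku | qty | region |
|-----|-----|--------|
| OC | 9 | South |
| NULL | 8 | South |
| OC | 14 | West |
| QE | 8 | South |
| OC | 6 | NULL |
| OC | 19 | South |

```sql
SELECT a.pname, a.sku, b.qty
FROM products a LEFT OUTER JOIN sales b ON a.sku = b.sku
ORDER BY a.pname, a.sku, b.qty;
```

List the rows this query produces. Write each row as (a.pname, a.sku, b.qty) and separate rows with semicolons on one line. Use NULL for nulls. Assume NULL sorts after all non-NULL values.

LEFT JOIN keeps every row from `products`; unmatched rows get NULL for `sales`'s columns.
Matching on a.sku = b.sku. A NULL in a compared column never satisfies the condition.
Matched pairs: 0; unmatched a rows kept: 6.

(Cable, EZ, NULL); (Cable, EZ, NULL); (Cable, KW, NULL); (Frame, KW, NULL); (Gear, KW, NULL); (Lens, NULL, NULL)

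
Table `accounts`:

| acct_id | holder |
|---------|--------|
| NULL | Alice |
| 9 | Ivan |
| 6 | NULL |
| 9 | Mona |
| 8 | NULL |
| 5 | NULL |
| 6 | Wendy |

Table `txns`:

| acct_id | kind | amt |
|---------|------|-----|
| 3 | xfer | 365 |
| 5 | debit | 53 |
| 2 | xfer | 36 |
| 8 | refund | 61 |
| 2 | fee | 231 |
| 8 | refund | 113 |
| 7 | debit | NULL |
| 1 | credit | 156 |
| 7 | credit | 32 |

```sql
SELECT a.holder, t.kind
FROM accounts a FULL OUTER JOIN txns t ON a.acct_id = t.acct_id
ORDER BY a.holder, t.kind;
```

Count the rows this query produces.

FULL OUTER JOIN keeps every row from both sides; unmatched rows get NULL for the other side's columns.
Matching on a.acct_id = t.acct_id. A NULL in a compared column never satisfies the condition.
Matched pairs: 3; unmatched a rows kept: 5; unmatched t rows kept: 6.
Total: 3 matched + 11 padded = 14 rows.

14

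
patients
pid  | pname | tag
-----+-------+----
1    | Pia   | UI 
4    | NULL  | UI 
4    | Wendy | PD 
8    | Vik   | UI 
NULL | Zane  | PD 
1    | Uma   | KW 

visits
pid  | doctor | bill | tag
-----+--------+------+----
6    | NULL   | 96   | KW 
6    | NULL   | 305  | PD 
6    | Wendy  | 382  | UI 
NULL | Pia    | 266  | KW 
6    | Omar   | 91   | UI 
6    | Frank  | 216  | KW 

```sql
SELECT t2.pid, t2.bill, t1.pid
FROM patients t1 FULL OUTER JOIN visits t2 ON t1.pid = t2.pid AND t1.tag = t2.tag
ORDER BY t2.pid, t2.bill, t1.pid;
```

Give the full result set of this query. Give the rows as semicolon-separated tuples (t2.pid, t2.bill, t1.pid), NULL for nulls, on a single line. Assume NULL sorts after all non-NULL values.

(6, 91, NULL); (6, 96, NULL); (6, 216, NULL); (6, 305, NULL); (6, 382, NULL); (NULL, 266, NULL); (NULL, NULL, 1); (NULL, NULL, 1); (NULL, NULL, 4); (NULL, NULL, 4); (NULL, NULL, 8); (NULL, NULL, NULL)

FULL OUTER JOIN keeps every row from both sides; unmatched rows get NULL for the other side's columns.
Matching on t1.pid = t2.pid AND t1.tag = t2.tag. A NULL in a compared column never satisfies the condition.
- t1 (pid=1, tag=UI) has no partner → padded with NULL.
- t1 (pid=4, tag=UI) has no partner → padded with NULL.
- t1 (pid=4, tag=PD) has no partner → padded with NULL.
- t1 (pid=8, tag=UI) has no partner → padded with NULL.
- t1 (pid=NULL, tag=PD) has no partner → padded with NULL.
- t1 (pid=1, tag=KW) has no partner → padded with NULL.
- plus 6 unmatched t2 row(s), each kept with NULL t1 columns.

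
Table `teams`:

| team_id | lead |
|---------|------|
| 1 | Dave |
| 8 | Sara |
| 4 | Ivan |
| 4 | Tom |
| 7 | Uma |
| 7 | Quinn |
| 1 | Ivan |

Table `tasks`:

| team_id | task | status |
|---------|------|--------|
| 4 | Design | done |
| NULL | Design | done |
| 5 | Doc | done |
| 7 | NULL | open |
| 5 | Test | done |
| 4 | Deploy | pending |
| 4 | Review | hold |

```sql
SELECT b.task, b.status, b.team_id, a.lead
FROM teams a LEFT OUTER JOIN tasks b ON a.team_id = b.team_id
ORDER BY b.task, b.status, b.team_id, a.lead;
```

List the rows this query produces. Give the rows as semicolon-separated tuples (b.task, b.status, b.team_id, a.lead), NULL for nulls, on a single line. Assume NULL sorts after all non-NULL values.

LEFT JOIN keeps every row from `teams`; unmatched rows get NULL for `tasks`'s columns.
Matching on a.team_id = b.team_id. A NULL in a compared column never satisfies the condition.
Matched pairs: 8; unmatched a rows kept: 3.

(Deploy, pending, 4, Ivan); (Deploy, pending, 4, Tom); (Design, done, 4, Ivan); (Design, done, 4, Tom); (Review, hold, 4, Ivan); (Review, hold, 4, Tom); (NULL, open, 7, Quinn); (NULL, open, 7, Uma); (NULL, NULL, NULL, Dave); (NULL, NULL, NULL, Ivan); (NULL, NULL, NULL, Sara)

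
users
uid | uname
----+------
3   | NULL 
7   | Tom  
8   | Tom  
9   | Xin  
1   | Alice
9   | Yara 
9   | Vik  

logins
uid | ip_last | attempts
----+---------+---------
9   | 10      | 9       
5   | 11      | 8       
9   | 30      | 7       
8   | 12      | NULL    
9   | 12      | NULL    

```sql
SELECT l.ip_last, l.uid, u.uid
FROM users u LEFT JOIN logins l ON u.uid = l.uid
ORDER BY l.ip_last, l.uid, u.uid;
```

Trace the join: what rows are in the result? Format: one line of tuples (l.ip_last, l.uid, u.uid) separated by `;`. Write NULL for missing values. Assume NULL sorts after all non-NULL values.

(10, 9, 9); (10, 9, 9); (10, 9, 9); (12, 8, 8); (12, 9, 9); (12, 9, 9); (12, 9, 9); (30, 9, 9); (30, 9, 9); (30, 9, 9); (NULL, NULL, 1); (NULL, NULL, 3); (NULL, NULL, 7)

LEFT JOIN keeps every row from `users`; unmatched rows get NULL for `logins`'s columns.
Matching on u.uid = l.uid.
- uid=3: no l row matches, row kept with l columns NULL.
- uid=7: no l row matches, row kept with l columns NULL.
- uid=8: 1 matching l row(s), so 1 row(s) emitted.
- uid=9: 3 matching l row(s), so 3 row(s) emitted.
- uid=1: no l row matches, row kept with l columns NULL.
- uid=9: 3 matching l row(s), so 3 row(s) emitted.
- uid=9: 3 matching l row(s), so 3 row(s) emitted.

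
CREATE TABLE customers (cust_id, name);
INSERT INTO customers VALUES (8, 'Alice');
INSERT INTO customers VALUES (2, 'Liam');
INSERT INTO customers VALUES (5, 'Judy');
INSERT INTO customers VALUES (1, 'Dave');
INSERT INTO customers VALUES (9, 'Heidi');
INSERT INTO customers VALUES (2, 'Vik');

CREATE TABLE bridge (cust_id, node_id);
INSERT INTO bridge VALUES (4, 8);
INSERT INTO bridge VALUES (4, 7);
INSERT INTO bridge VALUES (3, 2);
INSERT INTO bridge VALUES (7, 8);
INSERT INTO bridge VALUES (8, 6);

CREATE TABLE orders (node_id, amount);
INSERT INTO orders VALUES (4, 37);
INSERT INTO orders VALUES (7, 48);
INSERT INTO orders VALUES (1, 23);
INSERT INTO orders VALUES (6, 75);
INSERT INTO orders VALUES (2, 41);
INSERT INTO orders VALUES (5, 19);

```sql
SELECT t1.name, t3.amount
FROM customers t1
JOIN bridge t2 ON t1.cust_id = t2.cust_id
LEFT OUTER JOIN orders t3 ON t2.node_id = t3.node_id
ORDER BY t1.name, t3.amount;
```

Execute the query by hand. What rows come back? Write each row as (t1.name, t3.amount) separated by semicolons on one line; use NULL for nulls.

(Alice, 75)

Step 1 — t1 INNER JOIN t2 on cust_id → 1 row(s).
Then LEFT JOIN `orders t3` on node_id: each of those 1 rows is kept; rows whose t2.node_id has no match in t3 get NULL for t3's columns.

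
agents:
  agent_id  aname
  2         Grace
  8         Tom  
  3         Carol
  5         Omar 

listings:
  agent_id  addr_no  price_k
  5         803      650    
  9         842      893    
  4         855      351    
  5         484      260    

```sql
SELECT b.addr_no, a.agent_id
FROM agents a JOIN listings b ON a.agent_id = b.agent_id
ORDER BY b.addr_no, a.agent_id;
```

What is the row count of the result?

2

INNER JOIN keeps only pairs where the ON condition holds.
Matching on a.agent_id = b.agent_id.
Matched pairs: 2.
Total: 2 rows.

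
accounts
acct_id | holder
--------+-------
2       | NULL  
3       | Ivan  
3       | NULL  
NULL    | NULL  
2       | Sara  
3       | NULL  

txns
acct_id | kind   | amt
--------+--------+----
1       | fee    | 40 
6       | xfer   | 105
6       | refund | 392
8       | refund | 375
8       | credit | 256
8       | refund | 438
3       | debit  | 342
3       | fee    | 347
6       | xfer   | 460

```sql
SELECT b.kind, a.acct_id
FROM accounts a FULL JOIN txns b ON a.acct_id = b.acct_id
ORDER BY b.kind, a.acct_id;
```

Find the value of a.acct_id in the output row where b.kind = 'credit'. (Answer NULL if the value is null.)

FULL OUTER JOIN keeps every row from both sides; unmatched rows get NULL for the other side's columns.
Matching on a.acct_id = b.acct_id. A NULL in a compared column never satisfies the condition.
- a (acct_id=2) has no partner → padded with NULL.
- a (acct_id=3) pairs with 2 row(s) of b.
- a (acct_id=3) pairs with 2 row(s) of b.
- a (acct_id=NULL) has no partner → padded with NULL.
- a (acct_id=2) has no partner → padded with NULL.
- a (acct_id=3) pairs with 2 row(s) of b.
- 7 b row(s) had no a match → kept, a columns NULL.

NULL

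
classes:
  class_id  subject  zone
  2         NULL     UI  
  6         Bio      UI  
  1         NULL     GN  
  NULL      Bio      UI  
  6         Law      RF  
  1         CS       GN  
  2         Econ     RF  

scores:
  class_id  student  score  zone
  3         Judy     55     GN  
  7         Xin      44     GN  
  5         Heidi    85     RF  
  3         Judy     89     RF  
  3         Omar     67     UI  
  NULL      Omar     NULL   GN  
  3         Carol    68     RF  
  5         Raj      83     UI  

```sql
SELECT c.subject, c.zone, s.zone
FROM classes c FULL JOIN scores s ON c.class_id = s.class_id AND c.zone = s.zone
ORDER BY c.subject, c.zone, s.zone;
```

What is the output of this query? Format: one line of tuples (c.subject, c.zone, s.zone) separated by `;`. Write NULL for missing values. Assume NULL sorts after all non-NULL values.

(Bio, UI, NULL); (Bio, UI, NULL); (CS, GN, NULL); (Econ, RF, NULL); (Law, RF, NULL); (NULL, GN, NULL); (NULL, UI, NULL); (NULL, NULL, GN); (NULL, NULL, GN); (NULL, NULL, GN); (NULL, NULL, RF); (NULL, NULL, RF); (NULL, NULL, RF); (NULL, NULL, UI); (NULL, NULL, UI)

FULL OUTER JOIN keeps every row from both sides; unmatched rows get NULL for the other side's columns.
Matching on c.class_id = s.class_id AND c.zone = s.zone. A NULL in a compared column never satisfies the condition.
- c[0] class_id=2, zone=UI → no match; kept with NULLs on the s side.
- c[1] class_id=6, zone=UI → no match; kept with NULLs on the s side.
- c[2] class_id=1, zone=GN → no match; kept with NULLs on the s side.
- c[3] class_id=NULL, zone=UI → no match; kept with NULLs on the s side.
- c[4] class_id=6, zone=RF → no match; kept with NULLs on the s side.
- c[5] class_id=1, zone=GN → no match; kept with NULLs on the s side.
- c[6] class_id=2, zone=RF → no match; kept with NULLs on the s side.
- 8 row(s) from s found no c partner → padded with NULL.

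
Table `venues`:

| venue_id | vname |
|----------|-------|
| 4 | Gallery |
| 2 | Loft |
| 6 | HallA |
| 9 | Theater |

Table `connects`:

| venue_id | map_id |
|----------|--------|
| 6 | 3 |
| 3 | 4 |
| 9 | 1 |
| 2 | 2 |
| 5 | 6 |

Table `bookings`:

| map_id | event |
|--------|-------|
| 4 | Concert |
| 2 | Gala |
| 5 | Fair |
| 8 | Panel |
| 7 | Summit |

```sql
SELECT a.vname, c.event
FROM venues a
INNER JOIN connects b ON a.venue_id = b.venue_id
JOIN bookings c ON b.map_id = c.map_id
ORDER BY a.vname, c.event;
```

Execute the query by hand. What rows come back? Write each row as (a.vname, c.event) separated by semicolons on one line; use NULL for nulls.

Evaluate left to right. First `venues a INNER JOIN connects b` on venue_id: 3 row(s).
Then INNER JOIN `bookings c` on map_id: keep only rows whose b.map_id appears in c.

(Loft, Gala)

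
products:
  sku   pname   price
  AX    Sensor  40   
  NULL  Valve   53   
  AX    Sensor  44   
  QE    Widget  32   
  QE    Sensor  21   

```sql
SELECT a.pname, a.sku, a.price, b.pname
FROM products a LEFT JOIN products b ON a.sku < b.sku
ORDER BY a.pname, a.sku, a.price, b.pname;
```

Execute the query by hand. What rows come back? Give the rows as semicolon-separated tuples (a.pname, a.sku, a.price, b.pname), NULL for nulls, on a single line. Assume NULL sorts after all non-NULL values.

LEFT JOIN keeps every row from `products a`; unmatched rows get NULL for `products b`'s columns.
Matching on a.sku < b.sku. A NULL in a compared column never satisfies the condition.
Matched pairs: 4; unmatched a rows kept: 3.

(Sensor, AX, 40, Sensor); (Sensor, AX, 40, Widget); (Sensor, AX, 44, Sensor); (Sensor, AX, 44, Widget); (Sensor, QE, 21, NULL); (Valve, NULL, 53, NULL); (Widget, QE, 32, NULL)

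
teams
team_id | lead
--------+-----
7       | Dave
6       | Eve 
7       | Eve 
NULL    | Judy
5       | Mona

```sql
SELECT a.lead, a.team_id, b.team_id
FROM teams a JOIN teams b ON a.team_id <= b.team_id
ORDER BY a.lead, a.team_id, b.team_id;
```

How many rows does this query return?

11

INNER JOIN keeps only pairs where the ON condition holds.
Matching on a.team_id <= b.team_id. A NULL in a compared column never satisfies the condition.
Matched pairs: 11.
Total: 11 rows.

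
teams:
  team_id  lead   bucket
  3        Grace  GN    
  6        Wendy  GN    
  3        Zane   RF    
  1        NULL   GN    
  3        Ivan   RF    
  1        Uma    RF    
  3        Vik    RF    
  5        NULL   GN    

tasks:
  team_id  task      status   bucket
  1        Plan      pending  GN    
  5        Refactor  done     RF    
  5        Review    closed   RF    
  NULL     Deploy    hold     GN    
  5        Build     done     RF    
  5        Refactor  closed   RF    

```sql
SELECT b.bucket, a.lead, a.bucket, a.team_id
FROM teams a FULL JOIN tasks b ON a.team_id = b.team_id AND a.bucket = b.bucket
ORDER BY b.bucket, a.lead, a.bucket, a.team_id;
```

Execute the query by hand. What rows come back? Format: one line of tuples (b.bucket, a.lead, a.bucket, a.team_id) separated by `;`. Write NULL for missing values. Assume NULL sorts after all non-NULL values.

(GN, NULL, GN, 1); (GN, NULL, NULL, NULL); (RF, NULL, NULL, NULL); (RF, NULL, NULL, NULL); (RF, NULL, NULL, NULL); (RF, NULL, NULL, NULL); (NULL, Grace, GN, 3); (NULL, Ivan, RF, 3); (NULL, Uma, RF, 1); (NULL, Vik, RF, 3); (NULL, Wendy, GN, 6); (NULL, Zane, RF, 3); (NULL, NULL, GN, 5)

FULL OUTER JOIN keeps every row from both sides; unmatched rows get NULL for the other side's columns.
Matching on a.team_id = b.team_id AND a.bucket = b.bucket. A NULL in a compared column never satisfies the condition.
- team_id=3, bucket=GN: no b row matches, row kept with b columns NULL.
- team_id=6, bucket=GN: no b row matches, row kept with b columns NULL.
- team_id=3, bucket=RF: no b row matches, row kept with b columns NULL.
- team_id=1, bucket=GN: 1 matching b row(s), so 1 row(s) emitted.
- team_id=3, bucket=RF: no b row matches, row kept with b columns NULL.
- team_id=1, bucket=RF: no b row matches, row kept with b columns NULL.
- team_id=3, bucket=RF: no b row matches, row kept with b columns NULL.
- team_id=5, bucket=GN: no b row matches, row kept with b columns NULL.
- plus 5 unmatched b row(s), each kept with NULL a columns.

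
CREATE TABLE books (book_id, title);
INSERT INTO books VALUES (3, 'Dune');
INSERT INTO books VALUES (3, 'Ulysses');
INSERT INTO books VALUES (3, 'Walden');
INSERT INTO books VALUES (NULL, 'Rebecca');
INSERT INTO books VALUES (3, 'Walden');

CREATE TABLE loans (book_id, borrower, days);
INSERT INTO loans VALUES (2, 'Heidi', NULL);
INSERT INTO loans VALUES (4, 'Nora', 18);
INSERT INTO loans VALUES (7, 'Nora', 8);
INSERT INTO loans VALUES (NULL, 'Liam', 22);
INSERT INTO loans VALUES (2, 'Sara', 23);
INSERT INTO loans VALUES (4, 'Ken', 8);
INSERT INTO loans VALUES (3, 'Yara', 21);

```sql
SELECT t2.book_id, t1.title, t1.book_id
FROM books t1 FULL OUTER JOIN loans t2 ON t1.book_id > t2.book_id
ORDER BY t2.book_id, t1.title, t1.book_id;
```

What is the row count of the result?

14

FULL OUTER JOIN keeps every row from both sides; unmatched rows get NULL for the other side's columns.
Matching on t1.book_id > t2.book_id. A NULL in a compared column never satisfies the condition.
- t1 row (book_id=3): matches 2 t2 row(s) → 2 output row(s).
- t1 row (book_id=3): matches 2 t2 row(s) → 2 output row(s).
- t1 row (book_id=3): matches 2 t2 row(s) → 2 output row(s).
- t1 row (book_id=NULL): no match → kept, t2 columns NULL.
- t1 row (book_id=3): matches 2 t2 row(s) → 2 output row(s).
- 5 t2 row(s) had no t1 match → kept, t1 columns NULL.
Total: 8 matched + 6 padded = 14 rows.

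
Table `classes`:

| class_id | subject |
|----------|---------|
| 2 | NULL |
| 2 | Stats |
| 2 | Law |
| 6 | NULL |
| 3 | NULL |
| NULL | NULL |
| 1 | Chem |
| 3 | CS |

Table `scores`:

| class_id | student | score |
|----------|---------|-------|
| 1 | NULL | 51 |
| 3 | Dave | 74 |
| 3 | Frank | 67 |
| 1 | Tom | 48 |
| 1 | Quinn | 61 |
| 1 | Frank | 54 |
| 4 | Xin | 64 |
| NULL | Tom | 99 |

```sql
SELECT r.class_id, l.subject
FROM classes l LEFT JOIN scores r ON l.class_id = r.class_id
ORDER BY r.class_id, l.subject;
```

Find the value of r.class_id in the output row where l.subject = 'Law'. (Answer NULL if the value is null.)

LEFT JOIN keeps every row from `classes`; unmatched rows get NULL for `scores`'s columns.
Matching on l.class_id = r.class_id. A NULL in a compared column never satisfies the condition.
Matched pairs: 8; unmatched l rows kept: 5.

NULL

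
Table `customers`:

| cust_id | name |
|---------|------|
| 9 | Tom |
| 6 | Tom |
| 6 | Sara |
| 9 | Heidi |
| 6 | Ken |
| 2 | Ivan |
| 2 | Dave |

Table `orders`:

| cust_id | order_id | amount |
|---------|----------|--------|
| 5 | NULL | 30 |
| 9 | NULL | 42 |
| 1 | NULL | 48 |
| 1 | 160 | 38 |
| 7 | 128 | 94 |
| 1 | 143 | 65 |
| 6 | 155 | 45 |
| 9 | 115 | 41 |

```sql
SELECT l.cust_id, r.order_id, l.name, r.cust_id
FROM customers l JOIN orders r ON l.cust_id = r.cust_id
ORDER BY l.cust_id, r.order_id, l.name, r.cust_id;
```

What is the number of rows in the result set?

7

INNER JOIN keeps only pairs where the ON condition holds.
Matching on l.cust_id = r.cust_id.
- l row (cust_id=9): matches 2 r row(s) → 2 output row(s).
- l row (cust_id=6): matches 1 r row(s) → 1 output row(s).
- l row (cust_id=6): matches 1 r row(s) → 1 output row(s).
- l row (cust_id=9): matches 2 r row(s) → 2 output row(s).
- l row (cust_id=6): matches 1 r row(s) → 1 output row(s).
- l row (cust_id=2): no match → dropped.
- l row (cust_id=2): no match → dropped.
Total: 7 rows.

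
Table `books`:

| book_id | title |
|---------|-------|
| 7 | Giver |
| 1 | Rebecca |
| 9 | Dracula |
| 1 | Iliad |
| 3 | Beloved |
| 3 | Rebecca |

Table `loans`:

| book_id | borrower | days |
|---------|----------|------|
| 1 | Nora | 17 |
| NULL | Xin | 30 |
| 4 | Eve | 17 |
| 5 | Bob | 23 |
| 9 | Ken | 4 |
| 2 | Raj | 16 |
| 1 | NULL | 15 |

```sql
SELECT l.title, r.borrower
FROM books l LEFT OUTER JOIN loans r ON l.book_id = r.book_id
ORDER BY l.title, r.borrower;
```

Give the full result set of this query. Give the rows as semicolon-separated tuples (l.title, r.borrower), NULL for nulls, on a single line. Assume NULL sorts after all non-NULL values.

LEFT JOIN keeps every row from `books`; unmatched rows get NULL for `loans`'s columns.
Matching on l.book_id = r.book_id. A NULL in a compared column never satisfies the condition.
- l[0] book_id=7 → no match; kept with NULLs on the r side.
- l[1] book_id=1 → 2 match(es) in r → 2 row(s).
- l[2] book_id=9 → 1 match(es) in r → 1 row(s).
- l[3] book_id=1 → 2 match(es) in r → 2 row(s).
- l[4] book_id=3 → no match; kept with NULLs on the r side.
- l[5] book_id=3 → no match; kept with NULLs on the r side.
After projecting and ordering:
l.title | r.borrower
Beloved | NULL
Dracula | Ken
Giver | NULL
Iliad | Nora
Iliad | NULL
Rebecca | Nora
Rebecca | NULL
Rebecca | NULL

(Beloved, NULL); (Dracula, Ken); (Giver, NULL); (Iliad, Nora); (Iliad, NULL); (Rebecca, Nora); (Rebecca, NULL); (Rebecca, NULL)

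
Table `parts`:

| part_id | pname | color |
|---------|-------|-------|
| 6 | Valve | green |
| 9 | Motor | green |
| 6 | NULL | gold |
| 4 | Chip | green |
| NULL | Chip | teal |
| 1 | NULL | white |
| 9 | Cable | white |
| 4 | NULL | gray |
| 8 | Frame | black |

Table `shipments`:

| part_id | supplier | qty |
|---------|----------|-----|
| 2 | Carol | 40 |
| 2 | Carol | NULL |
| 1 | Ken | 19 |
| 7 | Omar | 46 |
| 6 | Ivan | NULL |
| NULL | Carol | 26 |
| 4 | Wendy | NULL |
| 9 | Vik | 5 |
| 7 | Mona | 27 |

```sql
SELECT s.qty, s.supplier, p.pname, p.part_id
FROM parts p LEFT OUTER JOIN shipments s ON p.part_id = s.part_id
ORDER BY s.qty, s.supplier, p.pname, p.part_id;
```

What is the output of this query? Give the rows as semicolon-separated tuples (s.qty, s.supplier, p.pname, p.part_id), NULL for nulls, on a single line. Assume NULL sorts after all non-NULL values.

LEFT JOIN keeps every row from `parts`; unmatched rows get NULL for `shipments`'s columns.
Matching on p.part_id = s.part_id. A NULL in a compared column never satisfies the condition.
- part_id=6: 1 matching s row(s), so 1 row(s) emitted.
- part_id=9: 1 matching s row(s), so 1 row(s) emitted.
- part_id=6: 1 matching s row(s), so 1 row(s) emitted.
- part_id=4: 1 matching s row(s), so 1 row(s) emitted.
- part_id=NULL: no s row matches, row kept with s columns NULL.
- part_id=1: 1 matching s row(s), so 1 row(s) emitted.
- part_id=9: 1 matching s row(s), so 1 row(s) emitted.
- part_id=4: 1 matching s row(s), so 1 row(s) emitted.
- part_id=8: no s row matches, row kept with s columns NULL.
After projecting and ordering:
s.qty | s.supplier | p.pname | p.part_id
5 | Vik | Cable | 9
5 | Vik | Motor | 9
19 | Ken | NULL | 1
NULL | Ivan | Valve | 6
NULL | Ivan | NULL | 6
NULL | Wendy | Chip | 4
NULL | Wendy | NULL | 4
NULL | NULL | Chip | NULL
NULL | NULL | Frame | 8

(5, Vik, Cable, 9); (5, Vik, Motor, 9); (19, Ken, NULL, 1); (NULL, Ivan, Valve, 6); (NULL, Ivan, NULL, 6); (NULL, Wendy, Chip, 4); (NULL, Wendy, NULL, 4); (NULL, NULL, Chip, NULL); (NULL, NULL, Frame, 8)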